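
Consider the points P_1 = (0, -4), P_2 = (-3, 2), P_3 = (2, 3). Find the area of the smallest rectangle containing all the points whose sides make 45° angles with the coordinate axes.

In coordinates u = x + y, v = x − y the rectangle is axis-aligned; the map (x,y)→(u,v) scales areas by 2.
u-values: -4, -1, 5; range = 5 − (-4) = 9.
v-values: 4, -5, -1; range = 4 − (-5) = 9.
Area = (9 × 9) / 2 = 40.5.

40.5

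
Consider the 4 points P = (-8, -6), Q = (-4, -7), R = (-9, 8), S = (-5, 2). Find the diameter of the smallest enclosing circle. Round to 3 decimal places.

A smallest enclosing disk is always determined by at most three of the input points on its boundary.
The farthest pair is Q–R with squared distance 250. The circle on this segment as diameter has centre (-6.5, 0.5) and r² = 250/4 = 62.5.
Check P: distance² to centre = 44.5 ≤ 62.5, so it lies inside.
All remaining points lie in this disk, and no smaller disk contains both endpoints, so this is the minimum enclosing circle.
Diameter = 2r = 2√(62.5) ≈ 15.811.

15.811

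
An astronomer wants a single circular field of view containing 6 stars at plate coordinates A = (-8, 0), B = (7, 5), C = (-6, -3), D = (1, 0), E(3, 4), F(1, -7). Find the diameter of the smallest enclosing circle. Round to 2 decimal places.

16.12

The minimum enclosing circle of a finite set is fixed by two of the points (as a diameter) or three (as a circumcircle).
The minimum enclosing circle is determined by three boundary points: A, B, F.
Their circumcentre is (0, 1) with r² = 65.
The farthest remaining point C is at distance² 52 ≤ 65.
Diameter = 2r = 2√65 ≈ 16.12.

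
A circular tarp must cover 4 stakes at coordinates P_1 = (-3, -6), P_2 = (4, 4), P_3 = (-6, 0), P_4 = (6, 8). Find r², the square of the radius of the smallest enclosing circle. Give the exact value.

By Welzl's lemma the MEC is supported by two points (diametrically opposite) or three points (on a circumcircle).
The farthest pair is P_1–P_4 with squared distance 277. The circle on this segment as diameter has centre (1.5, 1) and r² = 277/4 = 69.25.
Check P_2: distance² to centre = 15.25 ≤ 69.25, so it lies inside.
All remaining points lie in this disk, and no smaller disk contains both endpoints, so this is the minimum enclosing circle.

69.25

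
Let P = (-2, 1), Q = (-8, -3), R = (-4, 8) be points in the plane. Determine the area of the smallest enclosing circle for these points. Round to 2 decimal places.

Side lengths²: PQ² = 52, PR² = 53, QR² = 137.
Since QR² = 137 ≥ 53 + 52 = 105, the angle opposite QR is not acute, so the smallest enclosing circle has QR as diameter.
Centre = midpoint of QR = (-6, 2.5), r² = 137/4 = 34.25.
Area = π·r² = π·34.25 ≈ 107.60.

107.60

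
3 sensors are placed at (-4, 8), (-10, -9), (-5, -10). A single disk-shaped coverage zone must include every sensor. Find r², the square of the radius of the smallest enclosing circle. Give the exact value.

Call the three points A, B, C in the order given.
Side lengths²: AB² = 325, AC² = 325, BC² = 26.
Since AC² = 325 < 325 + 26 = 351, the triangle is acute, so the smallest enclosing circle is the circumcircle.
Circumcentre = (-81/14, -13/14), r² = 8125/98.

8125/98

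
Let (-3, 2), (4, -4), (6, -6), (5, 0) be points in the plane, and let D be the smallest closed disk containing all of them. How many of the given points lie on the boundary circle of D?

2

The minimum enclosing circle of a finite set is fixed by two of the points (as a diameter) or three (as a circumcircle).
The farthest pair is (-3, 2)–(6, -6) with squared distance 145. The circle on this segment as diameter has centre (1.5, -2) and r² = 145/4 = 36.25.
Check (4, -4): distance² to centre = 10.25 ≤ 36.25, so it lies inside.
All remaining points lie in this disk, and no smaller disk contains both endpoints, so this is the minimum enclosing circle.
The points at distance exactly r from the centre are (-3, 2), (6, -6) — 2 points.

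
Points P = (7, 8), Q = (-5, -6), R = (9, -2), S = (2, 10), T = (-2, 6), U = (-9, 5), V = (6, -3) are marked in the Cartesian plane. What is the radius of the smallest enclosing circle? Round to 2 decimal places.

9.66

The farthest pair is R–U with squared distance 373. The circle on this segment as diameter has centre (0, 1.5) and r² = 373/4 = 93.25.
Check P: distance² to centre = 91.25 ≤ 93.25, so it lies inside.
All remaining points lie in this disk, and no smaller disk contains both endpoints, so this is the minimum enclosing circle.
r = √(93.25) ≈ 9.66.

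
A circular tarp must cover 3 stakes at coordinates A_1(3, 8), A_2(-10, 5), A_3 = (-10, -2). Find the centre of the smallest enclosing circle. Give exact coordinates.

(-3.5, 3)

Side lengths²: A_1A_2² = 178, A_1A_3² = 269, A_2A_3² = 49.
Since A_1A_3² = 269 ≥ 178 + 49 = 227, the angle opposite A_1A_3 is not acute, so the smallest enclosing circle has A_1A_3 as diameter.
Centre = midpoint of A_1A_3 = (-3.5, 3), r² = 269/4 = 67.25.
Centre = (-3.5, 3).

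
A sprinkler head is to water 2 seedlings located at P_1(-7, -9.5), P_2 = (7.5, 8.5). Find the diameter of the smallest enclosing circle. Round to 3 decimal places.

The smallest circle enclosing two points has them as diameter endpoints.
Centre = midpoint = (0.25, -0.5); r² = |P_1P_2|²/4 = 534.25/4 = 133.5625.
Diameter = 2r = 2√(133.5625) ≈ 23.114.

23.114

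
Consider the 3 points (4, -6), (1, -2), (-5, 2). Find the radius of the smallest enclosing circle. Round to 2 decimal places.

6.02

Call the three points A, B, C in the order given.
Side lengths²: AB² = 25, AC² = 145, BC² = 52.
Since AC² = 145 ≥ 52 + 25 = 77, the angle opposite AC is not acute, so the smallest enclosing circle has AC as diameter.
Centre = midpoint of AC = (-0.5, -2), r² = 145/4 = 36.25.
r = √(36.25) ≈ 6.02.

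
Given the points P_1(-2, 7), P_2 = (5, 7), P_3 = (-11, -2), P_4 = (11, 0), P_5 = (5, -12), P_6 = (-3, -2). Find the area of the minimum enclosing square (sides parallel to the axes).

484

The bounding box has width 22 and height 19.
An axis-aligned square enclosing the set must have side ≥ max(width, height).
So the minimum side is max(22, 19) = 22.
Area = 22² = 484.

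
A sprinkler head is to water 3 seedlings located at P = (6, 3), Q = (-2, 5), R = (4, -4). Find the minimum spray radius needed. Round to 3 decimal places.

5.411

Side lengths²: PQ² = 68, PR² = 53, QR² = 117.
Since QR² = 117 < 68 + 53 = 121, the triangle is acute, so the smallest enclosing circle is the circumcircle.
Circumcentre = (1.15, 0.6), r² = 29.2825.
r = √(29.2825) ≈ 5.411.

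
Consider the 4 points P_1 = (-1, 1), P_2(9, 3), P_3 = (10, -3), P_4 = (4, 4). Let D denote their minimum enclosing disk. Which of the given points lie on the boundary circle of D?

A smallest enclosing disk is always determined by at most three of the input points on its boundary.
The minimum enclosing circle is determined by three boundary points: P_1, P_2, P_3.
Their circumcentre is (283/62, -51/62) with r² = 65897/1922.
The farthest remaining point P_4 is at distance² 45313/1922 ≤ 65897/1922.
The points at distance exactly r from the centre are P_1, P_2, P_3 — 3 points.

P_1, P_2, P_3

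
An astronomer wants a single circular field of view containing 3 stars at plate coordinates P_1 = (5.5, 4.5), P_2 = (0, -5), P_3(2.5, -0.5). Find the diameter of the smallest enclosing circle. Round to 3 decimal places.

Side lengths²: P_1P_2² = 120.5, P_1P_3² = 34, P_2P_3² = 26.5.
Since P_1P_2² = 120.5 ≥ 34 + 26.5 = 60.5, the angle opposite P_1P_2 is not acute, so the smallest enclosing circle has P_1P_2 as diameter.
Centre = midpoint of P_1P_2 = (2.75, -0.25), r² = 120.5/4 = 30.125.
Diameter = 2r = 2√(30.125) ≈ 10.977.

10.977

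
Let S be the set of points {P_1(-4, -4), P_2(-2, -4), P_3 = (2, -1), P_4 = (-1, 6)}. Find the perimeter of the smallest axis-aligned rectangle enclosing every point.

32

Width = max x − min x = 2 − (-4) = 6.
Height = max y − min y = 6 − (-4) = 10.
Perimeter = 2(6 + 10) = 32.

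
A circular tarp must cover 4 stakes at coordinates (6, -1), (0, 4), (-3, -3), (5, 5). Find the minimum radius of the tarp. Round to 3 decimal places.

5.657

By Welzl's lemma the MEC is supported by two points (diametrically opposite) or three points (on a circumcircle).
The farthest pair is (-3, -3)–(5, 5) with squared distance 128. The circle on this segment as diameter has centre (1, 1) and r² = 128/4 = 32.
Check (6, -1): distance² to centre = 29 ≤ 32, so it lies inside.
All remaining points lie in this disk, and no smaller disk contains both endpoints, so this is the minimum enclosing circle.
r = √32 ≈ 5.657.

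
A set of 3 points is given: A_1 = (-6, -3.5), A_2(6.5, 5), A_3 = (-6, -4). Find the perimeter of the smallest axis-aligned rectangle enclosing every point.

Width = max x − min x = 6.5 − (-6) = 12.5.
Height = max y − min y = 5 − (-4) = 9.
Perimeter = 2(12.5 + 9) = 43.

43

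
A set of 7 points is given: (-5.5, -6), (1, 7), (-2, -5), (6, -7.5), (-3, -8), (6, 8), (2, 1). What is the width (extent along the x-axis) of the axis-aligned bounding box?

11.5

max x = 6, min x = -5.5, so width = 11.5.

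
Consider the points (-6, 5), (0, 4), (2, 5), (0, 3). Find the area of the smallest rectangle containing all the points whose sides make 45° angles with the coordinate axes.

In coordinates u = x + y, v = x − y the rectangle is axis-aligned; the map (x,y)→(u,v) scales areas by 2.
u-values: -1, 4, 7, 3; range = 7 − (-1) = 8.
v-values: -11, -4, -3, -3; range = -3 − (-11) = 8.
Area = (8 × 8) / 2 = 32.

32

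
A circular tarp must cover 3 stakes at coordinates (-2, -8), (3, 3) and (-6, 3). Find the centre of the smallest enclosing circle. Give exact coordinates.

(-1.5, -35/22)

Call the three points A, B, C in the order given.
Side lengths²: AB² = 146, AC² = 137, BC² = 81.
Since AB² = 146 < 137 + 81 = 218, the triangle is acute, so the smallest enclosing circle is the circumcircle.
Circumcentre = (-1.5, -35/22), r² = 10001/242.
Centre = (-1.5, -35/22).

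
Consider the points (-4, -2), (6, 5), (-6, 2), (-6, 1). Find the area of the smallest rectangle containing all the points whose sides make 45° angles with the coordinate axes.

In coordinates u = x + y, v = x − y the rectangle is axis-aligned; the map (x,y)→(u,v) scales areas by 2.
u-values: -6, 11, -4, -5; range = 11 − (-6) = 17.
v-values: -2, 1, -8, -7; range = 1 − (-8) = 9.
Area = (17 × 9) / 2 = 76.5.

76.5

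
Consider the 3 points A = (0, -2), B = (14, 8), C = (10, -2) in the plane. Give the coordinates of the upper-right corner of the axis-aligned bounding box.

x-range [0, 14], y-range [-2, 8].
The upper-right corner is (14, 8).

(14, 8)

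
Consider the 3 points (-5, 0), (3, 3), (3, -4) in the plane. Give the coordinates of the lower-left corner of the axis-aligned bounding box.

(-5, -4)

x-range [-5, 3], y-range [-4, 3].
The lower-left corner is (-5, -4).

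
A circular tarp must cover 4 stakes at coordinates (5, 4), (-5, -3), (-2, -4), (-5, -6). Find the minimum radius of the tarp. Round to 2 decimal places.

7.07

The minimum enclosing circle of a finite set is fixed by two of the points (as a diameter) or three (as a circumcircle).
The farthest pair is (5, 4)–(-5, -6) with squared distance 200. The circle on this segment as diameter has centre (0, -1) and r² = 200/4 = 50.
Check (-5, -3): distance² to centre = 29 ≤ 50, so it lies inside.
All remaining points lie in this disk, and no smaller disk contains both endpoints, so this is the minimum enclosing circle.
r = √50 ≈ 7.07.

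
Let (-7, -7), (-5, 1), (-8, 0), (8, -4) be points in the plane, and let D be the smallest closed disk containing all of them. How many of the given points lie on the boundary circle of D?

3

By Welzl's lemma the MEC is supported by two points (diametrically opposite) or three points (on a circumcircle).
The minimum enclosing circle is determined by three boundary points: (-7, -7), (-8, 0), (8, -4).
Their circumcentre is (-1/9, -22/9) with r² = 5525/81.
The farthest remaining point (-5, 1) is at distance² 2897/81 ≤ 5525/81.
The points at distance exactly r from the centre are (-7, -7), (-8, 0), (8, -4) — 3 points.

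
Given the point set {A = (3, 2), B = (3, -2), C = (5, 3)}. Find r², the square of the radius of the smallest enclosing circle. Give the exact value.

7.25

Side lengths²: AB² = 16, AC² = 5, BC² = 29.
Since BC² = 29 ≥ 16 + 5 = 21, the angle opposite BC is not acute, so the smallest enclosing circle has BC as diameter.
Centre = midpoint of BC = (4, 0.5), r² = 29/4 = 7.25.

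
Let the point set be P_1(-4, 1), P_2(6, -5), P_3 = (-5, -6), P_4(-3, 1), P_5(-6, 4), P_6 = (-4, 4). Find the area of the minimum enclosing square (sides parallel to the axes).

The bounding box has width 12 and height 10.
An axis-aligned square enclosing the set must have side ≥ max(width, height).
So the minimum side is max(12, 10) = 12.
Area = 12² = 144.

144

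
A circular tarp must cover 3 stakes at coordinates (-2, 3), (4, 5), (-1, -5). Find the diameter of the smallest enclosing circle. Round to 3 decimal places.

11.180

Call the three points A, B, C in the order given.
Side lengths²: AB² = 40, AC² = 65, BC² = 125.
Since BC² = 125 ≥ 65 + 40 = 105, the angle opposite BC is not acute, so the smallest enclosing circle has BC as diameter.
Centre = midpoint of BC = (1.5, 0), r² = 125/4 = 31.25.
Diameter = 2r = 2√(31.25) ≈ 11.180.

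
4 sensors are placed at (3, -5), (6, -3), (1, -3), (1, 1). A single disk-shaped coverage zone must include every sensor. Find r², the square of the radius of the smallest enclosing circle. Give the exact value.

The minimum enclosing circle is determined by three boundary points: (3, -5), (6, -3), (1, 1).
Their circumcentre is (65/22, -37/22) with r² = 2665/242.
The farthest remaining point (1, -3) is at distance² 1345/242 ≤ 2665/242.

2665/242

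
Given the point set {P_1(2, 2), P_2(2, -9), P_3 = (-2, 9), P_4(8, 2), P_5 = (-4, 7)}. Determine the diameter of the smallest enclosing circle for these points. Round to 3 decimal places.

A smallest enclosing disk is always determined by at most three of the input points on its boundary.
The farthest pair is P_2–P_3 with squared distance 340. The circle on this segment as diameter has centre (0, 0) and r² = 340/4 = 85.
Check P_1: distance² to centre = 8 ≤ 85, so it lies inside.
All remaining points lie in this disk, and no smaller disk contains both endpoints, so this is the minimum enclosing circle.
Diameter = 2r = 2√85 ≈ 18.439.

18.439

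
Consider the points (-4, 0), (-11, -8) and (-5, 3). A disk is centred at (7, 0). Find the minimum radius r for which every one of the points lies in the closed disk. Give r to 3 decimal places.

The required radius is the distance from (7, 0) to the farthest point.
Squared distances: 121, 388, 153.
Maximum is 388, attained at (-11, -8).
r = √388 ≈ 19.698.

19.698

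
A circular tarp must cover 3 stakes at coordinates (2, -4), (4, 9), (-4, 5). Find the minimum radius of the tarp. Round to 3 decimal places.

Call the three points A, B, C in the order given.
Side lengths²: AB² = 173, AC² = 117, BC² = 80.
Since AB² = 173 < 117 + 80 = 197, the triangle is acute, so the smallest enclosing circle is the circumcircle.
Circumcentre = (2.1875, 2.625), r² = 43.92578125.
r = √(43.92578125) ≈ 6.628.

6.628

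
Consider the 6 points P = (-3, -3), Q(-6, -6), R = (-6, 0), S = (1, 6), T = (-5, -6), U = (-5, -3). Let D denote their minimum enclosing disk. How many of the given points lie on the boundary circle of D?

2

The farthest pair is Q–S with squared distance 193. The circle on this segment as diameter has centre (-2.5, 0) and r² = 193/4 = 48.25.
Check P: distance² to centre = 9.25 ≤ 48.25, so it lies inside.
All remaining points lie in this disk, and no smaller disk contains both endpoints, so this is the minimum enclosing circle.
The points at distance exactly r from the centre are Q, S — 2 points.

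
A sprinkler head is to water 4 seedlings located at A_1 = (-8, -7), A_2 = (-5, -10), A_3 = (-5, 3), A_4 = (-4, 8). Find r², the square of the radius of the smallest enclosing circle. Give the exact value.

The farthest pair is A_2–A_4 with squared distance 325. The circle on this segment as diameter has centre (-4.5, -1) and r² = 325/4 = 81.25.
Check A_1: distance² to centre = 48.25 ≤ 81.25, so it lies inside.
All remaining points lie in this disk, and no smaller disk contains both endpoints, so this is the minimum enclosing circle.

81.25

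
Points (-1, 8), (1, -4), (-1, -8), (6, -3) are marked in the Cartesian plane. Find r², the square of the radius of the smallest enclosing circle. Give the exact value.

The minimum enclosing circle of a finite set is fixed by two of the points (as a diameter) or three (as a circumcircle).
The farthest pair is (-1, 8)–(-1, -8) with squared distance 256. The circle on this segment as diameter has centre (-1, 0) and r² = 256/4 = 64.
Check (1, -4): distance² to centre = 20 ≤ 64, so it lies inside.
All remaining points lie in this disk, and no smaller disk contains both endpoints, so this is the minimum enclosing circle.

64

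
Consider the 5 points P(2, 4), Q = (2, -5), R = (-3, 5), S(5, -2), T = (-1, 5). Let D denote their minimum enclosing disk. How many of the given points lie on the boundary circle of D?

The minimum enclosing circle is determined by three boundary points: Q, R, S.
Their circumcentre is (-1/6, 1/6) with r² = 565/18.
The farthest remaining point T is at distance² 433/18 ≤ 565/18.
The points at distance exactly r from the centre are Q, R, S — 3 points.

3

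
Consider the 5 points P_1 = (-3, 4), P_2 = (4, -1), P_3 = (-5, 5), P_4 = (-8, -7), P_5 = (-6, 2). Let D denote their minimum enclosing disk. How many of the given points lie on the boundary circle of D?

A smallest enclosing disk is always determined by at most three of the input points on its boundary.
The minimum enclosing circle is determined by three boundary points: P_2, P_3, P_4.
Their circumcentre is (-43/14, -13/7) with r² = 9945/196.
The farthest remaining point P_1 is at distance² 6725/196 ≤ 9945/196.
The points at distance exactly r from the centre are P_2, P_3, P_4 — 3 points.

3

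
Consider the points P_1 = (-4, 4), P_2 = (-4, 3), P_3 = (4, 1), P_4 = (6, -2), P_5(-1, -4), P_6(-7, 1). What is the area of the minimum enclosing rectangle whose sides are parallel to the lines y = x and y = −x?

In coordinates u = x + y, v = x − y the rectangle is axis-aligned; the map (x,y)→(u,v) scales areas by 2.
u-values: 0, -1, 5, 4, -5, -6; range = 5 − (-6) = 11.
v-values: -8, -7, 3, 8, 3, -8; range = 8 − (-8) = 16.
Area = (11 × 16) / 2 = 88.

88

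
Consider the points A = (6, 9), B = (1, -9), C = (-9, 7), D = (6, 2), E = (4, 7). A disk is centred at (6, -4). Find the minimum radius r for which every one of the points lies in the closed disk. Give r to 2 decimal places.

18.60

The required radius is the distance from (6, -4) to the farthest point.
Squared distances: 169, 50, 346, 36, 125.
Maximum is 346, attained at C.
r = √346 ≈ 18.60.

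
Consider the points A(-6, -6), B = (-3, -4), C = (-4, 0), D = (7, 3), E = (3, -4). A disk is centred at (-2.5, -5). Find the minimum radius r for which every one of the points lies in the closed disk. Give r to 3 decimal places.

12.420

The required radius is the distance from (-2.5, -5) to the farthest point.
Squared distances: 13.25, 1.25, 27.25, 154.25, 31.25.
Maximum is 154.25, attained at D.
r = √(154.25) ≈ 12.420.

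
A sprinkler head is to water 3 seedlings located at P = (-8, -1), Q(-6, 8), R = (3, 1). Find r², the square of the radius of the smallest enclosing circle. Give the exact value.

Side lengths²: PQ² = 85, PR² = 125, QR² = 130.
Since QR² = 130 < 125 + 85 = 210, the triangle is acute, so the smallest enclosing circle is the circumcircle.
Circumcentre = (-113/38, 99/38), r² = 27625/722.

27625/722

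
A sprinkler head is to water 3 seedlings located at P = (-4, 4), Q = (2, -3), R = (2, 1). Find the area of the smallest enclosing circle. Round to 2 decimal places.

66.76

Side lengths²: PQ² = 85, PR² = 45, QR² = 16.
Since PQ² = 85 ≥ 45 + 16 = 61, the angle opposite PQ is not acute, so the smallest enclosing circle has PQ as diameter.
Centre = midpoint of PQ = (-1, 0.5), r² = 85/4 = 21.25.
Area = π·r² = π·21.25 ≈ 66.76.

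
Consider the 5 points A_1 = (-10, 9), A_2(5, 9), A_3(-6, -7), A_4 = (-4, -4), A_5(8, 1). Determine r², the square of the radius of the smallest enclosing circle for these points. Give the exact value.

104.6728515625

By Welzl's lemma the MEC is supported by two points (diametrically opposite) or three points (on a circumcircle).
The minimum enclosing circle is determined by three boundary points: A_1, A_3, A_5.
Their circumcentre is (-2.125, 2.46875) with r² = 104.6728515625.
The farthest remaining point A_2 is at distance² 93.4228515625 ≤ 104.6728515625.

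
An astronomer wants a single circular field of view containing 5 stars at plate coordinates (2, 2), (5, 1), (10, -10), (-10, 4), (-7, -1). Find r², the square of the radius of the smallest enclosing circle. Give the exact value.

The farthest pair is (10, -10)–(-10, 4) with squared distance 596. The circle on this segment as diameter has centre (0, -3) and r² = 596/4 = 149.
Check (2, 2): distance² to centre = 29 ≤ 149, so it lies inside.
All remaining points lie in this disk, and no smaller disk contains both endpoints, so this is the minimum enclosing circle.

149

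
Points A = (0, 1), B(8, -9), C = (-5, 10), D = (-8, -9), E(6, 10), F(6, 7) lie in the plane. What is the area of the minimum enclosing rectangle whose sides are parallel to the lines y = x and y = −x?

In coordinates u = x + y, v = x − y the rectangle is axis-aligned; the map (x,y)→(u,v) scales areas by 2.
u-values: 1, -1, 5, -17, 16, 13; range = 16 − (-17) = 33.
v-values: -1, 17, -15, 1, -4, -1; range = 17 − (-15) = 32.
Area = (33 × 32) / 2 = 528.

528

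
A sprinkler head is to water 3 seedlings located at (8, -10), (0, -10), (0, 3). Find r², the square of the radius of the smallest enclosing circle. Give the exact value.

Call the three points A, B, C in the order given.
Side lengths²: AB² = 64, AC² = 233, BC² = 169.
Since AC² = 233 ≥ 169 + 64 = 233, the angle opposite AC is not acute, so the smallest enclosing circle has AC as diameter.
Centre = midpoint of AC = (4, -3.5), r² = 233/4 = 58.25.

58.25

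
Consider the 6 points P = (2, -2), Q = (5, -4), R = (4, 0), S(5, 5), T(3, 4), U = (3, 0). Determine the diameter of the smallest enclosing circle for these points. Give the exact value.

9

The farthest pair is Q–S with squared distance 81. The circle on this segment as diameter has centre (5, 0.5) and r² = 81/4 = 20.25.
Check P: distance² to centre = 15.25 ≤ 20.25, so it lies inside.
All remaining points lie in this disk, and no smaller disk contains both endpoints, so this is the minimum enclosing circle.
Diameter = 2r = 2√(20.25) = 9.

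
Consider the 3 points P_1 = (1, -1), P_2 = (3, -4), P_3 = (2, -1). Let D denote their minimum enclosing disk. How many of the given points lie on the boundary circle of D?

2

Side lengths²: P_1P_2² = 13, P_1P_3² = 1, P_2P_3² = 10.
Since P_1P_2² = 13 ≥ 10 + 1 = 11, the angle opposite P_1P_2 is not acute, so the smallest enclosing circle has P_1P_2 as diameter.
Centre = midpoint of P_1P_2 = (2, -2.5), r² = 13/4 = 3.25.
The points at distance exactly r from the centre are P_1, P_2 — 2 points.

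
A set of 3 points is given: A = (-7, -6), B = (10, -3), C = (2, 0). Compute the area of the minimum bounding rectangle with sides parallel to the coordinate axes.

x ranges over [-7, 10], width 17.
y ranges over [-6, 0], height 6.
Area = 17 × 6 = 102.

102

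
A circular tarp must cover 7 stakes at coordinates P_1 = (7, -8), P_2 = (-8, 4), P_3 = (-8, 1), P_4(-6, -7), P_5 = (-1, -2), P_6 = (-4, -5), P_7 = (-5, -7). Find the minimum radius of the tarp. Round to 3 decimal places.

A smallest enclosing disk is always determined by at most three of the input points on its boundary.
The farthest pair is P_1–P_2 with squared distance 369. The circle on this segment as diameter has centre (-0.5, -2) and r² = 369/4 = 92.25.
Check P_3: distance² to centre = 65.25 ≤ 92.25, so it lies inside.
All remaining points lie in this disk, and no smaller disk contains both endpoints, so this is the minimum enclosing circle.
r = √(92.25) ≈ 9.605.

9.605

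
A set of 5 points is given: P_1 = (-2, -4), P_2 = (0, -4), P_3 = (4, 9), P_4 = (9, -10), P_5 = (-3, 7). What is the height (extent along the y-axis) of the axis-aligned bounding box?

19

max y = 9, min y = -10, so height = 19.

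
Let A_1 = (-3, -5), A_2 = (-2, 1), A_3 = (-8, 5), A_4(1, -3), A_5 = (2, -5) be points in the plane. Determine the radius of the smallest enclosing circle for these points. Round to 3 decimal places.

The minimum enclosing circle of a finite set is fixed by two of the points (as a diameter) or three (as a circumcircle).
The farthest pair is A_3–A_5 with squared distance 200. The circle on this segment as diameter has centre (-3, 0) and r² = 200/4 = 50.
Check A_1: distance² to centre = 25 ≤ 50, so it lies inside.
All remaining points lie in this disk, and no smaller disk contains both endpoints, so this is the minimum enclosing circle.
r = √50 ≈ 7.071.

7.071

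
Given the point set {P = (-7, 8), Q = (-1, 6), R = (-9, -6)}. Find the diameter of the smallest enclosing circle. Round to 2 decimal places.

Side lengths²: PQ² = 40, PR² = 200, QR² = 208.
Since QR² = 208 < 200 + 40 = 240, the triangle is acute, so the smallest enclosing circle is the circumcircle.
Circumcentre = (-67/11, 8/11), r² = 6500/121.
Diameter = 2r = 2√(6500/121) ≈ 14.66.

14.66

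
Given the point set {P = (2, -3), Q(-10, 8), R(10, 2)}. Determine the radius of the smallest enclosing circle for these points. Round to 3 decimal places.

10.440

Side lengths²: PQ² = 265, PR² = 89, QR² = 436.
Since QR² = 436 ≥ 265 + 89 = 354, the angle opposite QR is not acute, so the smallest enclosing circle has QR as diameter.
Centre = midpoint of QR = (0, 5), r² = 436/4 = 109.
r = √109 ≈ 10.440.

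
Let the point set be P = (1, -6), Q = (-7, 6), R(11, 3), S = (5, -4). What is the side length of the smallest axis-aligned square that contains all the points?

The bounding box has width 18 and height 12.
An axis-aligned square enclosing the set must have side ≥ max(width, height).
So the minimum side is max(18, 12) = 18.

18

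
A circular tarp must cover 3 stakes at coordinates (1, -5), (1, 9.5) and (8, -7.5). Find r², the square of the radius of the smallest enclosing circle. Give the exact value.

84.5

Call the three points A, B, C in the order given.
Side lengths²: AB² = 210.25, AC² = 55.25, BC² = 338.
Since BC² = 338 ≥ 210.25 + 55.25 = 265.5, the angle opposite BC is not acute, so the smallest enclosing circle has BC as diameter.
Centre = midpoint of BC = (4.5, 1), r² = 338/4 = 84.5.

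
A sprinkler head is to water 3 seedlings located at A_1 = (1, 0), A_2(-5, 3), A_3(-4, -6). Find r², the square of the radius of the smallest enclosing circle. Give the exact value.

Side lengths²: A_1A_2² = 45, A_1A_3² = 61, A_2A_3² = 82.
Since A_2A_3² = 82 < 61 + 45 = 106, the triangle is acute, so the smallest enclosing circle is the circumcircle.
Circumcentre = (-117/34, -47/34), r² = 12505/578.

12505/578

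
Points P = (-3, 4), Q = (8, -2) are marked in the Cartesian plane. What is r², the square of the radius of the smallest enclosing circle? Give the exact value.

39.25

The smallest circle enclosing two points has them as diameter endpoints.
Centre = midpoint = (2.5, 1); r² = |PQ|²/4 = 157/4 = 39.25.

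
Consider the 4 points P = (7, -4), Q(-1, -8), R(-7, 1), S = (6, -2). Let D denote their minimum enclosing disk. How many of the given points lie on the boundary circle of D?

2

The farthest pair is P–R with squared distance 221. The circle on this segment as diameter has centre (0, -1.5) and r² = 221/4 = 55.25.
Check Q: distance² to centre = 43.25 ≤ 55.25, so it lies inside.
All remaining points lie in this disk, and no smaller disk contains both endpoints, so this is the minimum enclosing circle.
The points at distance exactly r from the centre are P, R — 2 points.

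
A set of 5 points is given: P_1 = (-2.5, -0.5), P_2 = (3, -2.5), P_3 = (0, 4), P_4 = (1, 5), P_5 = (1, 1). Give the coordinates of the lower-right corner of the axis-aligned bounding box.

x-range [-2.5, 3], y-range [-2.5, 5].
The lower-right corner is (3, -2.5).

(3, -2.5)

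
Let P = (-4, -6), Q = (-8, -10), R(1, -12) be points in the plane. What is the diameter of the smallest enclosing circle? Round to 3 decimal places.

9.258

Side lengths²: PQ² = 32, PR² = 61, QR² = 85.
Since QR² = 85 < 61 + 32 = 93, the triangle is acute, so the smallest enclosing circle is the circumcircle.
Circumcentre = (-75/22, -233/22), r² = 5185/242.
Diameter = 2r = 2√(5185/242) ≈ 9.258.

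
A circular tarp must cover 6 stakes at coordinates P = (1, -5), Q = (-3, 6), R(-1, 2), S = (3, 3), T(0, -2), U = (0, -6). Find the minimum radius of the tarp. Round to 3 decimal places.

6.185

The minimum enclosing circle of a finite set is fixed by two of the points (as a diameter) or three (as a circumcircle).
The farthest pair is Q–U with squared distance 153. The circle on this segment as diameter has centre (-1.5, 0) and r² = 153/4 = 38.25.
Check P: distance² to centre = 31.25 ≤ 38.25, so it lies inside.
All remaining points lie in this disk, and no smaller disk contains both endpoints, so this is the minimum enclosing circle.
r = √(38.25) ≈ 6.185.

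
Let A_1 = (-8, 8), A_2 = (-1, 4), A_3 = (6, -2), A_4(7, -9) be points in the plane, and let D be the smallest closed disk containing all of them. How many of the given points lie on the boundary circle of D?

2

The farthest pair is A_1–A_4 with squared distance 514. The circle on this segment as diameter has centre (-0.5, -0.5) and r² = 514/4 = 128.5.
Check A_2: distance² to centre = 20.5 ≤ 128.5, so it lies inside.
All remaining points lie in this disk, and no smaller disk contains both endpoints, so this is the minimum enclosing circle.
The points at distance exactly r from the centre are A_1, A_4 — 2 points.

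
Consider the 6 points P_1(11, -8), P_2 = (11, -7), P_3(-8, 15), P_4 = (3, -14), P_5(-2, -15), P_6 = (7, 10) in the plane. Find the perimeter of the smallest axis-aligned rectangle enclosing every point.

Width = max x − min x = 11 − (-8) = 19.
Height = max y − min y = 15 − (-15) = 30.
Perimeter = 2(19 + 30) = 98.

98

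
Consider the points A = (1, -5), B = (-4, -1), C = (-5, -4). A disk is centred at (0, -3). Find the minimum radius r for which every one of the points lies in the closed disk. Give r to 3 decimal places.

5.099

The required radius is the distance from (0, -3) to the farthest point.
Squared distances: 5, 20, 26.
Maximum is 26, attained at C.
r = √26 ≈ 5.099.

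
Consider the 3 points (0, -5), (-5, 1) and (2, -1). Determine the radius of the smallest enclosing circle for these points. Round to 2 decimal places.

3.97

Call the three points A, B, C in the order given.
Side lengths²: AB² = 61, AC² = 20, BC² = 53.
Since AB² = 61 < 53 + 20 = 73, the triangle is acute, so the smallest enclosing circle is the circumcircle.
Circumcentre = (-1.9375, -1.53125), r² = 15.7861328125.
r = √(15.7861328125) ≈ 3.97.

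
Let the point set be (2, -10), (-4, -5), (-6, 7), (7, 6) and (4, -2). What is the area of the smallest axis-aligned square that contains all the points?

289

The bounding box has width 13 and height 17.
An axis-aligned square enclosing the set must have side ≥ max(width, height).
So the minimum side is max(13, 17) = 17.
Area = 17² = 289.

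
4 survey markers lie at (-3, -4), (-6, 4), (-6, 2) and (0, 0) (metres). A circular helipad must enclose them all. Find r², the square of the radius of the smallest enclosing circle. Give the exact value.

A smallest enclosing disk is always determined by at most three of the input points on its boundary.
The minimum enclosing circle is determined by three boundary points: (-3, -4), (-6, 4), (0, 0).
Their circumcentre is (-77/18, 1/12) with r² = 23725/1296.
The farthest remaining point (-6, 2) is at distance² 8605/1296 ≤ 23725/1296.

23725/1296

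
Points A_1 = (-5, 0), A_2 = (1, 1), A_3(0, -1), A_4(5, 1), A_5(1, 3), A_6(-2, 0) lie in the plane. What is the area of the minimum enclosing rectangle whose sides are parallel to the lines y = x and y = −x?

In coordinates u = x + y, v = x − y the rectangle is axis-aligned; the map (x,y)→(u,v) scales areas by 2.
u-values: -5, 2, -1, 6, 4, -2; range = 6 − (-5) = 11.
v-values: -5, 0, 1, 4, -2, -2; range = 4 − (-5) = 9.
Area = (11 × 9) / 2 = 49.5.

49.5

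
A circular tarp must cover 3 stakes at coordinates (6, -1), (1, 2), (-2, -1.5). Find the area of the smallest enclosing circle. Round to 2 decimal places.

Call the three points A, B, C in the order given.
Side lengths²: AB² = 34, AC² = 64.25, BC² = 21.25.
Since AC² = 64.25 ≥ 34 + 21.25 = 55.25, the angle opposite AC is not acute, so the smallest enclosing circle has AC as diameter.
Centre = midpoint of AC = (2, -1.25), r² = 64.25/4 = 16.0625.
Area = π·r² = π·16.0625 ≈ 50.46.

50.46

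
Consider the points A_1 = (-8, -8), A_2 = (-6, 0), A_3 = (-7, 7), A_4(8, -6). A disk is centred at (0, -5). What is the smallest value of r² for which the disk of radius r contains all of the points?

The required radius is the distance from (0, -5) to the farthest point.
Squared distances: 73, 61, 193, 65.
Maximum is 193, attained at A_3.

193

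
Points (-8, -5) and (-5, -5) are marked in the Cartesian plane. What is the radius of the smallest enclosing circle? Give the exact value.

1.5

The smallest circle enclosing two points has them as diameter endpoints.
Centre = midpoint = (-6.5, -5); r² = |(-8, -5)−(-5, -5)|²/4 = 9/4 = 2.25.
r = √(2.25) = 1.5.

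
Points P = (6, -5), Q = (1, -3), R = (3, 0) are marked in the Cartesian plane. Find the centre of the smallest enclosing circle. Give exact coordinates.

Side lengths²: PQ² = 29, PR² = 34, QR² = 13.
Since PR² = 34 < 29 + 13 = 42, the triangle is acute, so the smallest enclosing circle is the circumcircle.
Circumcentre = (151/38, -107/38), r² = 6409/722.
Centre = (151/38, -107/38).

(151/38, -107/38)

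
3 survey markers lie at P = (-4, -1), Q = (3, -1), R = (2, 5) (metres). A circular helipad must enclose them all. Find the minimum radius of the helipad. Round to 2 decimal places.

4.30

Side lengths²: PQ² = 49, PR² = 72, QR² = 37.
Since PR² = 72 < 49 + 37 = 86, the triangle is acute, so the smallest enclosing circle is the circumcircle.
Circumcentre = (-0.5, 1.5), r² = 18.5.
r = √(18.5) ≈ 4.30.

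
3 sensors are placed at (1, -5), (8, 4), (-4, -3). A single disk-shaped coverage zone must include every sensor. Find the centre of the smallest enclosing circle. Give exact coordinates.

(2, 0.5)

Call the three points A, B, C in the order given.
Side lengths²: AB² = 130, AC² = 29, BC² = 193.
Since BC² = 193 ≥ 130 + 29 = 159, the angle opposite BC is not acute, so the smallest enclosing circle has BC as diameter.
Centre = midpoint of BC = (2, 0.5), r² = 193/4 = 48.25.
Centre = (2, 0.5).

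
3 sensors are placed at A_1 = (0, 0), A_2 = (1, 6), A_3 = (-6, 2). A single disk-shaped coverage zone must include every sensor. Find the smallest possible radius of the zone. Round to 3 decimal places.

4.081

Side lengths²: A_1A_2² = 37, A_1A_3² = 40, A_2A_3² = 65.
Since A_2A_3² = 65 < 40 + 37 = 77, the triangle is acute, so the smallest enclosing circle is the circumcircle.
Circumcentre = (-83/38, 131/38), r² = 12025/722.
r = √(12025/722) ≈ 4.081.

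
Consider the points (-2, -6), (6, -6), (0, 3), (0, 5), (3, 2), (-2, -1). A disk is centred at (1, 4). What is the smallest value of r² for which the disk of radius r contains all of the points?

125

The required radius is the distance from (1, 4) to the farthest point.
Squared distances: 109, 125, 2, 2, 8, 34.
Maximum is 125, attained at (6, -6).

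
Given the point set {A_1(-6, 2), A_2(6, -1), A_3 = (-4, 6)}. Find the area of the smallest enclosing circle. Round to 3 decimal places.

Side lengths²: A_1A_2² = 153, A_1A_3² = 20, A_2A_3² = 149.
Since A_1A_2² = 153 < 149 + 20 = 169, the triangle is acute, so the smallest enclosing circle is the circumcircle.
Circumcentre = (2/9, 25/18), r² = 12665/324.
Area = π·r² = π·12665/324 ≈ 122.803.

122.803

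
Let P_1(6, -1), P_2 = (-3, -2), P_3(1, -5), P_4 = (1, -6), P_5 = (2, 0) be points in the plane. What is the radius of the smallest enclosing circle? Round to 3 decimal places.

4.528

The farthest pair is P_1–P_2 with squared distance 82. The circle on this segment as diameter has centre (1.5, -1.5) and r² = 82/4 = 20.5.
Check P_3: distance² to centre = 12.5 ≤ 20.5, so it lies inside.
All remaining points lie in this disk, and no smaller disk contains both endpoints, so this is the minimum enclosing circle.
r = √(20.5) ≈ 4.528.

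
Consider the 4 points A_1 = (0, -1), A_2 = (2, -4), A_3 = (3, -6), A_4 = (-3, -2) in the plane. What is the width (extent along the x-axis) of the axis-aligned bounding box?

6

max x = 3, min x = -3, so width = 6.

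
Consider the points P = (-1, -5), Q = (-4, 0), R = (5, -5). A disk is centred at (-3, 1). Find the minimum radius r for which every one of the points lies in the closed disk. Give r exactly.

10

The required radius is the distance from (-3, 1) to the farthest point.
Squared distances: 40, 2, 100.
Maximum is 100, attained at R.
r = √100 = 10.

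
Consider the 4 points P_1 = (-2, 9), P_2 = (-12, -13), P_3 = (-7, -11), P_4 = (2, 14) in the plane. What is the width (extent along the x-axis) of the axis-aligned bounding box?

14

max x = 2, min x = -12, so width = 14.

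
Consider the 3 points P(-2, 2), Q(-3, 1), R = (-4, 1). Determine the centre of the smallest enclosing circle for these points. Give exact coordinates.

Side lengths²: PQ² = 2, PR² = 5, QR² = 1.
Since PR² = 5 ≥ 2 + 1 = 3, the angle opposite PR is not acute, so the smallest enclosing circle has PR as diameter.
Centre = midpoint of PR = (-3, 1.5), r² = 5/4 = 1.25.
Centre = (-3, 1.5).

(-3, 1.5)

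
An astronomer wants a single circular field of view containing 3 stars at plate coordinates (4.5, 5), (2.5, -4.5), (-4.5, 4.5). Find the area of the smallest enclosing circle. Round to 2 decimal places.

109.50

Call the three points A, B, C in the order given.
Side lengths²: AB² = 94.25, AC² = 81.25, BC² = 130.
Since BC² = 130 < 94.25 + 81.25 = 175.5, the triangle is acute, so the smallest enclosing circle is the circumcircle.
Circumcentre = (11/52, 49/52), r² = 3625/104.
Area = π·r² = π·3625/104 ≈ 109.50.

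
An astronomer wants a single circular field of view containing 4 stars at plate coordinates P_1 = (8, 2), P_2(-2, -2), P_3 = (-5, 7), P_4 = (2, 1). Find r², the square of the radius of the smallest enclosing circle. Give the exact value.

A smallest enclosing disk is always determined by at most three of the input points on its boundary.
The minimum enclosing circle is determined by three boundary points: P_1, P_2, P_3.
Their circumcentre is (23/17, 70/17) with r² = 14065/289.
The farthest remaining point P_4 is at distance² 2930/289 ≤ 14065/289.

14065/289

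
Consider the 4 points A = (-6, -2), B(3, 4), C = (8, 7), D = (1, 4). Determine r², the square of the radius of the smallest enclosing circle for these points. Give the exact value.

69.25

By Welzl's lemma the MEC is supported by two points (diametrically opposite) or three points (on a circumcircle).
The farthest pair is A–C with squared distance 277. The circle on this segment as diameter has centre (1, 2.5) and r² = 277/4 = 69.25.
Check B: distance² to centre = 6.25 ≤ 69.25, so it lies inside.
All remaining points lie in this disk, and no smaller disk contains both endpoints, so this is the minimum enclosing circle.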